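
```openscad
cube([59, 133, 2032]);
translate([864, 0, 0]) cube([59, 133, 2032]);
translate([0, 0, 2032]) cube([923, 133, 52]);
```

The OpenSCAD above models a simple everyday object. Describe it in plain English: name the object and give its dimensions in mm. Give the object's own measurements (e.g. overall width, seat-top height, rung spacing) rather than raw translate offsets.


A door frame. The clear opening is 805 mm wide and 2032 mm high. Two 59 mm wide jambs, 133 mm deep, stand either side of the opening from the floor to the top of the opening. A 52 mm thick head sits across the top of both jambs, spanning the full outside width of the frame.


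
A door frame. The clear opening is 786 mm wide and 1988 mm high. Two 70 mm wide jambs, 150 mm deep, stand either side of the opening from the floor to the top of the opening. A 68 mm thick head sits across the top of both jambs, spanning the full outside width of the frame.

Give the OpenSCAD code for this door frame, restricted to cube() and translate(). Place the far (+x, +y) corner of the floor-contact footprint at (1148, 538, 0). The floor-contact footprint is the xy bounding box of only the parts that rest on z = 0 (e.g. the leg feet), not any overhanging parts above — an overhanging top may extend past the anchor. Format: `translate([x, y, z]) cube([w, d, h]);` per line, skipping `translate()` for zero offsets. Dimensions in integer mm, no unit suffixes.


translate([222, 388, 0]) cube([70, 150, 1988]);
translate([1078, 388, 0]) cube([70, 150, 1988]);
translate([222, 388, 1988]) cube([926, 150, 68]);


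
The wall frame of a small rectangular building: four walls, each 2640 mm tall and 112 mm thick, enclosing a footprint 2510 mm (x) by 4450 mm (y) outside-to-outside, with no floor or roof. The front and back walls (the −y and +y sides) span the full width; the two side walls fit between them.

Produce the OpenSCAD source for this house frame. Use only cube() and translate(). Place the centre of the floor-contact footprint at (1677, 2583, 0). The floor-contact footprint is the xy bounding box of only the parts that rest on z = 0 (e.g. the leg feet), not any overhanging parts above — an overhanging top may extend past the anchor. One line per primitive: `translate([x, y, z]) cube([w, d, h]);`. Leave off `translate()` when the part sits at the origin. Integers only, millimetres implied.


translate([422, 358, 0]) cube([2510, 112, 2640]);
translate([422, 4696, 0]) cube([2510, 112, 2640]);
translate([422, 470, 0]) cube([112, 4226, 2640]);
translate([2820, 470, 0]) cube([112, 4226, 2640]);


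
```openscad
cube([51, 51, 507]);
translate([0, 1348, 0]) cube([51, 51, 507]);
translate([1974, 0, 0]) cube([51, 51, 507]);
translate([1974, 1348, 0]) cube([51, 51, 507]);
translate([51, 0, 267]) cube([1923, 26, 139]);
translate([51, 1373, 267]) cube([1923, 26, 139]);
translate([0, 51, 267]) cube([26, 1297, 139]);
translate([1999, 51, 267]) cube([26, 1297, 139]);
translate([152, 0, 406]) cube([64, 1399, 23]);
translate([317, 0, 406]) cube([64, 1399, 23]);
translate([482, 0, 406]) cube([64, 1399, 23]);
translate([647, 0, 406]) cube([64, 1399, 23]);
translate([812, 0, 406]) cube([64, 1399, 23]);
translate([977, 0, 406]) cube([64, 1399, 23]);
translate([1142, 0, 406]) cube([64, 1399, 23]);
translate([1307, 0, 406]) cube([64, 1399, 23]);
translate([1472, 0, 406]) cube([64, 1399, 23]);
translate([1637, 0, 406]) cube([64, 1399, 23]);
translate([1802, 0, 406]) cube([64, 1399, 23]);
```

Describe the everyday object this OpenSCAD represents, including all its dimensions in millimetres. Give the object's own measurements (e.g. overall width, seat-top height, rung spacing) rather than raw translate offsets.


A bed frame 2025 mm long (x) by 1399 mm wide (y). Four 51×51 mm corner posts, 507 mm tall, at the corners of the footprint. Four rails of 26 mm thickness and 139 mm height run between adjacent posts with their undersides at z = 267 mm, their outer faces flush with the outside of the frame (the two x-running rails run between the posts' inner faces; the two y-running rails run between the posts' inner faces). 11 slats, each 64 mm wide (x) and 23 mm thick, lie across the top of the two x-running rails, running the full 1399 mm width of the frame in y; along x they sit between the end posts with a 101 mm gap after the −x posts and between neighbouring slats, leaving 108 mm before the +x posts.


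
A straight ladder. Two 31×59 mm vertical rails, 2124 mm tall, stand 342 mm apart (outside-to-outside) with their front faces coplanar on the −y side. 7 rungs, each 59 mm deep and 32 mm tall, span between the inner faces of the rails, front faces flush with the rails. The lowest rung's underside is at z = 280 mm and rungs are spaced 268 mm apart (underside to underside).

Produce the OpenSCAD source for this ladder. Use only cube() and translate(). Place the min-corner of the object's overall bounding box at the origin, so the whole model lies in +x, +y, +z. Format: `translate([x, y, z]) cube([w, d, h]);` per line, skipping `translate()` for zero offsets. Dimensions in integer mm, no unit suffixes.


cube([31, 59, 2124]);
translate([311, 0, 0]) cube([31, 59, 2124]);
translate([31, 0, 280]) cube([280, 59, 32]);
translate([31, 0, 548]) cube([280, 59, 32]);
translate([31, 0, 816]) cube([280, 59, 32]);
translate([31, 0, 1084]) cube([280, 59, 32]);
translate([31, 0, 1352]) cube([280, 59, 32]);
translate([31, 0, 1620]) cube([280, 59, 32]);
translate([31, 0, 1888]) cube([280, 59, 32]);


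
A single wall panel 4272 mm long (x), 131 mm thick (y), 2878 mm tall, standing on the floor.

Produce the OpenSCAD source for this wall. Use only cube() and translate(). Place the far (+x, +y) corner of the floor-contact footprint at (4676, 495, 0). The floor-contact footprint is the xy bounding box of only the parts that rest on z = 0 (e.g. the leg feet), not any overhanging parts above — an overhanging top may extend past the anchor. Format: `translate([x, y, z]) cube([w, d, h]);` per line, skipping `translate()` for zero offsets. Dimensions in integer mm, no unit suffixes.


translate([404, 364, 0]) cube([4272, 131, 2878]);


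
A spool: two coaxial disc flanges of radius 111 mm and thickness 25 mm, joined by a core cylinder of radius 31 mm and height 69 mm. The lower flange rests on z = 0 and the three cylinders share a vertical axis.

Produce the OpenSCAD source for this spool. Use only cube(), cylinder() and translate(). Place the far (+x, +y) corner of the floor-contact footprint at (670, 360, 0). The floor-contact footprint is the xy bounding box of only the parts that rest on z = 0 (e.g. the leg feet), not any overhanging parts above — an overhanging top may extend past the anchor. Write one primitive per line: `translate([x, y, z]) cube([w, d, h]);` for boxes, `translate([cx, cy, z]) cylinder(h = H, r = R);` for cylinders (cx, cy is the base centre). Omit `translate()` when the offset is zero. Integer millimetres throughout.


translate([559, 249, 0]) cylinder(h = 25, r = 111);
translate([559, 249, 25]) cylinder(h = 69, r = 31);
translate([559, 249, 94]) cylinder(h = 25, r = 111);


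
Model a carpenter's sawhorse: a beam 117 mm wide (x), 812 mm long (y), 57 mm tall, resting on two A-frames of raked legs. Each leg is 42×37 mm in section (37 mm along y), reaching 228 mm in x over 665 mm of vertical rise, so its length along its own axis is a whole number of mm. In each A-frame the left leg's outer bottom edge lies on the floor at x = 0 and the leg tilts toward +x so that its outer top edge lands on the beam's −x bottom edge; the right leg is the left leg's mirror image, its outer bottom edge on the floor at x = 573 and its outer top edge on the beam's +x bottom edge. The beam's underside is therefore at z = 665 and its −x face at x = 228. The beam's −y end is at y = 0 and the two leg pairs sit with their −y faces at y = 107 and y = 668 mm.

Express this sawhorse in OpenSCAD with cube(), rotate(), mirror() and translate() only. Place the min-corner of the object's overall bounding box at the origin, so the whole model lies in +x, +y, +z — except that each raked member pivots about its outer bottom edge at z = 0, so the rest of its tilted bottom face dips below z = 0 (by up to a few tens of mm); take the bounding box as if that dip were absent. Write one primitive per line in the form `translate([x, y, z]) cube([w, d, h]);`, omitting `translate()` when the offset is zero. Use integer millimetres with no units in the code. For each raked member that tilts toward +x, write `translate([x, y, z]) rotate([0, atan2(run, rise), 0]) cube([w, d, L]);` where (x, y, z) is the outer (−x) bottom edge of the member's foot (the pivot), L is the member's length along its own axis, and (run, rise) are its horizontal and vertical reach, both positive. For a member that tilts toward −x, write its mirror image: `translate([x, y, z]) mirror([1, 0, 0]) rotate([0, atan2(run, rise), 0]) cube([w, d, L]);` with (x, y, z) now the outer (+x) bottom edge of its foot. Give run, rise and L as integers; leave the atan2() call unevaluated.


// leg length = √(228² + 665²) = 703
// right-leg outer foot x = 2·228 + 117 = 573
// beam min-corner = (228, 0, 665)
translate([228, 0, 665]) cube([117, 812, 57]);
translate([0, 107, 0]) rotate([0, atan2(228, 665), 0]) cube([42, 37, 703]);
translate([573, 107, 0]) mirror([1, 0, 0]) rotate([0, atan2(228, 665), 0]) cube([42, 37, 703]);
translate([0, 668, 0]) rotate([0, atan2(228, 665), 0]) cube([42, 37, 703]);
translate([573, 668, 0]) mirror([1, 0, 0]) rotate([0, atan2(228, 665), 0]) cube([42, 37, 703]);


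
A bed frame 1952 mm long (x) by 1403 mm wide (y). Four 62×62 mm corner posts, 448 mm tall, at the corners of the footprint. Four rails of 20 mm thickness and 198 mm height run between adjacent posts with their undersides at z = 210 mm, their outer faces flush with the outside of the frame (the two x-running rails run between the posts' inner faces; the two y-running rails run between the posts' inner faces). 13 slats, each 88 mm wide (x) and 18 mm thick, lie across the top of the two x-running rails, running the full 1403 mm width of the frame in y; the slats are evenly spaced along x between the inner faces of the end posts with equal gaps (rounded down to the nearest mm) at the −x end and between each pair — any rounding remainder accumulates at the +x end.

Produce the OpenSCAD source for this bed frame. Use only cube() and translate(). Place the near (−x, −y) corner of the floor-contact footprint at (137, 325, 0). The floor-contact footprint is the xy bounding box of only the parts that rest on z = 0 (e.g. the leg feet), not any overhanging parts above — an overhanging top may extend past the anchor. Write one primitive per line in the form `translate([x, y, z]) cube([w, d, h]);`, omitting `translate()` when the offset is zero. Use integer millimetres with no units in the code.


// slat z = rail_z + rail_h = 210 + 198 = 408
// slat gap = ⌊(1828 − 13·88) / 14⌋ = 48
translate([137, 325, 0]) cube([62, 62, 448]);
translate([137, 1666, 0]) cube([62, 62, 448]);
translate([2027, 325, 0]) cube([62, 62, 448]);
translate([2027, 1666, 0]) cube([62, 62, 448]);
translate([199, 325, 210]) cube([1828, 20, 198]);
translate([199, 1708, 210]) cube([1828, 20, 198]);
translate([137, 387, 210]) cube([20, 1279, 198]);
translate([2069, 387, 210]) cube([20, 1279, 198]);
translate([247, 325, 408]) cube([88, 1403, 18]);
translate([383, 325, 408]) cube([88, 1403, 18]);
translate([519, 325, 408]) cube([88, 1403, 18]);
translate([655, 325, 408]) cube([88, 1403, 18]);
translate([791, 325, 408]) cube([88, 1403, 18]);
translate([927, 325, 408]) cube([88, 1403, 18]);
translate([1063, 325, 408]) cube([88, 1403, 18]);
translate([1199, 325, 408]) cube([88, 1403, 18]);
translate([1335, 325, 408]) cube([88, 1403, 18]);
translate([1471, 325, 408]) cube([88, 1403, 18]);
translate([1607, 325, 408]) cube([88, 1403, 18]);
translate([1743, 325, 408]) cube([88, 1403, 18]);
translate([1879, 325, 408]) cube([88, 1403, 18]);


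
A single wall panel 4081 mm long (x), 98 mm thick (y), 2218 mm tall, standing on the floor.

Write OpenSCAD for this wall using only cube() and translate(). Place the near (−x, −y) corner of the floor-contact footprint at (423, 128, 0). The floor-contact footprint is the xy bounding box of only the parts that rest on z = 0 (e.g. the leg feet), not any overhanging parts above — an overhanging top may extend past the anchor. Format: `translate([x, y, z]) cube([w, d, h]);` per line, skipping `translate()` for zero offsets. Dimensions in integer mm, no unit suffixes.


translate([423, 128, 0]) cube([4081, 98, 2218]);


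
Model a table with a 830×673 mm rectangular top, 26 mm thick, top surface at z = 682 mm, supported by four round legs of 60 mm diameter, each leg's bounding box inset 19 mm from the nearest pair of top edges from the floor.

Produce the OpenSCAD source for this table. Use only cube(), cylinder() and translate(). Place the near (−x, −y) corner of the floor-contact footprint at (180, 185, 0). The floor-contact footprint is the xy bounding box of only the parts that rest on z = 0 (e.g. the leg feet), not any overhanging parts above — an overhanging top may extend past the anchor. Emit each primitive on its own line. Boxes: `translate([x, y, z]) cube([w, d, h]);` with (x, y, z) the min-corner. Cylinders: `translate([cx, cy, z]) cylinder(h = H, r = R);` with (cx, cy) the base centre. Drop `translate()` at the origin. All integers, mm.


translate([161, 166, 656]) cube([830, 673, 26]);
translate([210, 215, 0]) cylinder(h = 656, r = 30);
translate([942, 215, 0]) cylinder(h = 656, r = 30);
translate([210, 790, 0]) cylinder(h = 656, r = 30);
translate([942, 790, 0]) cylinder(h = 656, r = 30);


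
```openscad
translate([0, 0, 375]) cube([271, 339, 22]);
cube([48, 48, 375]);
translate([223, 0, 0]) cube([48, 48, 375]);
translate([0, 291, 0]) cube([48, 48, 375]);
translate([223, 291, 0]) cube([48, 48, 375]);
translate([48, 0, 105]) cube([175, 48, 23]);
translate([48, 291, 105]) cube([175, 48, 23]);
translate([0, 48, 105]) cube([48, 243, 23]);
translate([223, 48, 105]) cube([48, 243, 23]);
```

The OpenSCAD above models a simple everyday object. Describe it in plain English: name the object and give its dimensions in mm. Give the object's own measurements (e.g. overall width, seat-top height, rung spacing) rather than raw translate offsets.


A four-legged stool. The seat is a 271×339×22 mm slab whose top surface is at z = 397 mm; four square legs, each 48×48 mm in cross-section, run from the floor (z = 0) to the underside of the seat, each flush with a corner of the seat. Four stretchers, 48 mm wide and 23 mm tall, connect adjacent legs with their undersides at z = 105 mm, each running between the inner faces of the legs it joins and aligned with the legs' outer faces on the other axis.


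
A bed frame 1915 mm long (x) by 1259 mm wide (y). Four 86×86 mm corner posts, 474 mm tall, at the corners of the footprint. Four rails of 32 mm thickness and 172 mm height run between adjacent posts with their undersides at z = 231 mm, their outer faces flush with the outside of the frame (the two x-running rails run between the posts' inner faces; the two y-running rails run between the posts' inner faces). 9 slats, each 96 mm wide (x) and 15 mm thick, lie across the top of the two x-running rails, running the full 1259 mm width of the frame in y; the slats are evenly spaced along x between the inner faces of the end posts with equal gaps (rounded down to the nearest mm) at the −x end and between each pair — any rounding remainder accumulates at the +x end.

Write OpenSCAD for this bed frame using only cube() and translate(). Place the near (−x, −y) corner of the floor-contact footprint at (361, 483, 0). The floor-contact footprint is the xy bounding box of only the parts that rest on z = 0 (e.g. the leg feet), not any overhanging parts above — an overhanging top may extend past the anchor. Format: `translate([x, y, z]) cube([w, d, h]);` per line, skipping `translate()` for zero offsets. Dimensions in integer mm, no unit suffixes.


translate([361, 483, 0]) cube([86, 86, 474]);
translate([361, 1656, 0]) cube([86, 86, 474]);
translate([2190, 483, 0]) cube([86, 86, 474]);
translate([2190, 1656, 0]) cube([86, 86, 474]);
translate([447, 483, 231]) cube([1743, 32, 172]);
translate([447, 1710, 231]) cube([1743, 32, 172]);
translate([361, 569, 231]) cube([32, 1087, 172]);
translate([2244, 569, 231]) cube([32, 1087, 172]);
translate([534, 483, 403]) cube([96, 1259, 15]);
translate([717, 483, 403]) cube([96, 1259, 15]);
translate([900, 483, 403]) cube([96, 1259, 15]);
translate([1083, 483, 403]) cube([96, 1259, 15]);
translate([1266, 483, 403]) cube([96, 1259, 15]);
translate([1449, 483, 403]) cube([96, 1259, 15]);
translate([1632, 483, 403]) cube([96, 1259, 15]);
translate([1815, 483, 403]) cube([96, 1259, 15]);
translate([1998, 483, 403]) cube([96, 1259, 15]);


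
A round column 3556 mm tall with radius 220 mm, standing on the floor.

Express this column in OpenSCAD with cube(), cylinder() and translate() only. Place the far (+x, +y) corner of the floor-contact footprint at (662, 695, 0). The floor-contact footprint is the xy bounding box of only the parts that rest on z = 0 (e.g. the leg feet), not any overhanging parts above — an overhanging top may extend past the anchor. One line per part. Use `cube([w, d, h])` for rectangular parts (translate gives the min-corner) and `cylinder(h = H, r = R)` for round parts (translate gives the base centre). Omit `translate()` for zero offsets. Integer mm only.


translate([442, 475, 0]) cylinder(h = 3556, r = 220);


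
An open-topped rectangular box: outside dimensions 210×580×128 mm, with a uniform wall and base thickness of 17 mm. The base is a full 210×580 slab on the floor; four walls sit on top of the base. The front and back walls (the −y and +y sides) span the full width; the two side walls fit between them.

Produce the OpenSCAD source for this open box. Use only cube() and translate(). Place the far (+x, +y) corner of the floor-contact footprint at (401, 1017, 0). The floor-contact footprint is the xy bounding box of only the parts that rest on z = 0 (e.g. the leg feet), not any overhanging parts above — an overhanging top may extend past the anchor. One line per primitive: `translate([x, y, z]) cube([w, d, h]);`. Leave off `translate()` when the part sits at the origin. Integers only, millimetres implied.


translate([191, 437, 0]) cube([210, 580, 17]);
translate([191, 437, 17]) cube([210, 17, 111]);
translate([191, 1000, 17]) cube([210, 17, 111]);
translate([191, 454, 17]) cube([17, 546, 111]);
translate([384, 454, 17]) cube([17, 546, 111]);


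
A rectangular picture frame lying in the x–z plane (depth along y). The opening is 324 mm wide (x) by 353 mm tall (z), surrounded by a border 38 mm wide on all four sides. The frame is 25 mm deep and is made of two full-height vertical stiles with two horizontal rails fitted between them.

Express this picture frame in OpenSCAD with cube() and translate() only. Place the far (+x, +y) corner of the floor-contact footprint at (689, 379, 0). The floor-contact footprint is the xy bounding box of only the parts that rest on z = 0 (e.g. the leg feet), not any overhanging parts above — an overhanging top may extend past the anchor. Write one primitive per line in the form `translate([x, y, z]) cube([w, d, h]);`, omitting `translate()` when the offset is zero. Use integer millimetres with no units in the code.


translate([289, 354, 0]) cube([38, 25, 429]);
translate([651, 354, 0]) cube([38, 25, 429]);
translate([327, 354, 0]) cube([324, 25, 38]);
translate([327, 354, 391]) cube([324, 25, 38]);


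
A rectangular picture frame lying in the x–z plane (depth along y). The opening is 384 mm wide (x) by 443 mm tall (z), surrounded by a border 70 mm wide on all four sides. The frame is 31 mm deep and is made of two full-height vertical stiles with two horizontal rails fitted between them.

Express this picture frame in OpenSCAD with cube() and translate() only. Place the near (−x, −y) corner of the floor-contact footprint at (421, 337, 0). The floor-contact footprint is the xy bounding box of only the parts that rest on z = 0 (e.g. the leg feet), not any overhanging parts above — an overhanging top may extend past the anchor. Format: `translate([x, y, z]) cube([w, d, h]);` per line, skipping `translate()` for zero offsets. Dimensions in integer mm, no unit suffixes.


translate([421, 337, 0]) cube([70, 31, 583]);
translate([875, 337, 0]) cube([70, 31, 583]);
translate([491, 337, 0]) cube([384, 31, 70]);
translate([491, 337, 513]) cube([384, 31, 70]);


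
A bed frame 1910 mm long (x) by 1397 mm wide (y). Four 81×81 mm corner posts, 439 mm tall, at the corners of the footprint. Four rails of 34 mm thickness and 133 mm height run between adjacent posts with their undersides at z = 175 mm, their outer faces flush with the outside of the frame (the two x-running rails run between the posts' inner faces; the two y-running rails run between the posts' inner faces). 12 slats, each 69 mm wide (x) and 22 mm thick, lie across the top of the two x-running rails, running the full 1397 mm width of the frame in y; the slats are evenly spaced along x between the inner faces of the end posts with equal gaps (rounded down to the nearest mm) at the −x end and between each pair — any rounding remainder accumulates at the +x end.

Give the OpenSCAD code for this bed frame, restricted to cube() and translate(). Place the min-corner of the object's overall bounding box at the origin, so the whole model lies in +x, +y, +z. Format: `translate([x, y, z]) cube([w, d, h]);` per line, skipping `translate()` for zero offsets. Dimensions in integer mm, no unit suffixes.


cube([81, 81, 439]);
translate([0, 1316, 0]) cube([81, 81, 439]);
translate([1829, 0, 0]) cube([81, 81, 439]);
translate([1829, 1316, 0]) cube([81, 81, 439]);
translate([81, 0, 175]) cube([1748, 34, 133]);
translate([81, 1363, 175]) cube([1748, 34, 133]);
translate([0, 81, 175]) cube([34, 1235, 133]);
translate([1876, 81, 175]) cube([34, 1235, 133]);
translate([151, 0, 308]) cube([69, 1397, 22]);
translate([290, 0, 308]) cube([69, 1397, 22]);
translate([429, 0, 308]) cube([69, 1397, 22]);
translate([568, 0, 308]) cube([69, 1397, 22]);
translate([707, 0, 308]) cube([69, 1397, 22]);
translate([846, 0, 308]) cube([69, 1397, 22]);
translate([985, 0, 308]) cube([69, 1397, 22]);
translate([1124, 0, 308]) cube([69, 1397, 22]);
translate([1263, 0, 308]) cube([69, 1397, 22]);
translate([1402, 0, 308]) cube([69, 1397, 22]);
translate([1541, 0, 308]) cube([69, 1397, 22]);
translate([1680, 0, 308]) cube([69, 1397, 22]);


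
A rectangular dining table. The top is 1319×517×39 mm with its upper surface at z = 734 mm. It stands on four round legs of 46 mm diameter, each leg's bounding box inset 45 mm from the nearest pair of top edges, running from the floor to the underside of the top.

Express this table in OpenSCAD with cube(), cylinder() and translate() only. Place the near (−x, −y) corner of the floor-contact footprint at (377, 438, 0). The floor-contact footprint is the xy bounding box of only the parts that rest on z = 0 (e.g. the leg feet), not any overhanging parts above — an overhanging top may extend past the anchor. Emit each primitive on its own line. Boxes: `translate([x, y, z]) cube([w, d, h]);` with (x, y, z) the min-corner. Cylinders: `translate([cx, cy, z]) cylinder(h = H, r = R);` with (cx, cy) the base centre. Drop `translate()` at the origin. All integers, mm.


translate([332, 393, 695]) cube([1319, 517, 39]);
translate([400, 461, 0]) cylinder(h = 695, r = 23);
translate([1583, 461, 0]) cylinder(h = 695, r = 23);
translate([400, 842, 0]) cylinder(h = 695, r = 23);
translate([1583, 842, 0]) cylinder(h = 695, r = 23);


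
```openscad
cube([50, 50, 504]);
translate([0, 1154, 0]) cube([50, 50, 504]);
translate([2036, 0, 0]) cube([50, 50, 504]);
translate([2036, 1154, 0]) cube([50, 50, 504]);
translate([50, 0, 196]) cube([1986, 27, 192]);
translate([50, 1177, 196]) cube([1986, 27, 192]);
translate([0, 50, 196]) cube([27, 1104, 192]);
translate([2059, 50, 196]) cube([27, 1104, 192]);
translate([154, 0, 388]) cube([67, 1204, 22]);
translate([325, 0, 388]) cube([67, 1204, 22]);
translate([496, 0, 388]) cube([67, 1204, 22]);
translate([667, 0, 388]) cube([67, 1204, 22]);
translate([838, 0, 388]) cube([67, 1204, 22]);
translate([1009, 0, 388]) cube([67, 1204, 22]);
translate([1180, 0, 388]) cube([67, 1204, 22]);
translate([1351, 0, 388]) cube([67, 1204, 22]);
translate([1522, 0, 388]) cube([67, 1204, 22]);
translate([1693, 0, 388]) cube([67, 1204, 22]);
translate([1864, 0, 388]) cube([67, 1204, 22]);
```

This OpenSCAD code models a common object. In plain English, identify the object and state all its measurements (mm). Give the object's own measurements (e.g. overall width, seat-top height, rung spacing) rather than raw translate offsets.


A bed frame 2086 mm long (x) by 1204 mm wide (y). Four 50×50 mm corner posts, 504 mm tall, at the corners of the footprint. Four rails of 27 mm thickness and 192 mm height run between adjacent posts with their undersides at z = 196 mm, their outer faces flush with the outside of the frame (the two x-running rails run between the posts' inner faces; the two y-running rails run between the posts' inner faces). 11 slats, each 67 mm wide (x) and 22 mm thick, lie across the top of the two x-running rails, running the full 1204 mm width of the frame in y; along x they sit between the end posts with a 104 mm gap after the −x posts and between neighbouring slats, leaving 105 mm before the +x posts.


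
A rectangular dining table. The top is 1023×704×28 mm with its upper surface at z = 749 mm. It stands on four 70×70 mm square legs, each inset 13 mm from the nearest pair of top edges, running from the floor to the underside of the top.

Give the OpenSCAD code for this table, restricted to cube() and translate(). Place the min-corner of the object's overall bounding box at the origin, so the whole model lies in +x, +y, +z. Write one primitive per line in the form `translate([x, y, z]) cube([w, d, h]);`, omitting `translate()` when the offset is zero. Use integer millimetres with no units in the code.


translate([0, 0, 721]) cube([1023, 704, 28]);
translate([13, 13, 0]) cube([70, 70, 721]);
translate([940, 13, 0]) cube([70, 70, 721]);
translate([13, 621, 0]) cube([70, 70, 721]);
translate([940, 621, 0]) cube([70, 70, 721]);


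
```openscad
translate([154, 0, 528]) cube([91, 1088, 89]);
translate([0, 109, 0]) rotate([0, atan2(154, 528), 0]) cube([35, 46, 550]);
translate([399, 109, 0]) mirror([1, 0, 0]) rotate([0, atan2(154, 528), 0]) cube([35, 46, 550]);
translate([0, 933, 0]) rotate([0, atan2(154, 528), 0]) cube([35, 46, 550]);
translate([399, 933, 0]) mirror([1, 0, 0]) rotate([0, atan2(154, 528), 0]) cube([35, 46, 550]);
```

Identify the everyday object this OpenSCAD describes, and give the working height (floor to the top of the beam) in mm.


A sawhorse. The overall height is 617 mm.

A beam across two mirrored pairs of raked legs — a sawhorse. The beam's underside is at z = 528 (matching the legs' vertical rise in atan2(154, 528)) and the beam is 89 mm tall, so its top is at 528 + 89 = 617 mm. The raked legs top out at the beam's underside, so that is the highest point.


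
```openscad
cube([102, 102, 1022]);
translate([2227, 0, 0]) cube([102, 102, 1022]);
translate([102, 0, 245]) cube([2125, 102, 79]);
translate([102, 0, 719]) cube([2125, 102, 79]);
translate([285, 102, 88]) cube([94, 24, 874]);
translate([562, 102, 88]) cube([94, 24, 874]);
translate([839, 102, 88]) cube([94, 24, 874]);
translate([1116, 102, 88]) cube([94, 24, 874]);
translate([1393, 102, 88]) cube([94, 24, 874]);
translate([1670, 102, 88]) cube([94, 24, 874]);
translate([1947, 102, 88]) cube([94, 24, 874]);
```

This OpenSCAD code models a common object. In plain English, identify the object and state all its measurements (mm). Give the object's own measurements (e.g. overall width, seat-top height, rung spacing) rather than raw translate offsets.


A fence section. Two 102×102 mm posts, 1022 mm tall, stand on the floor with a clear span of 2125 mm between their inner faces. Two horizontal rails of 102×79 mm section span the gap between the posts with their undersides at z = 245 mm and z = 719 mm, flush with the posts' −y face. 7 pickets, each 94 mm wide, 24 mm thick and 874 mm tall, are fixed to the +y face of the rails with their bottoms at z = 88 mm, spaced across the span with a 183 mm gap after the −x post and between neighbouring pickets, with 186 mm left before the +x post.


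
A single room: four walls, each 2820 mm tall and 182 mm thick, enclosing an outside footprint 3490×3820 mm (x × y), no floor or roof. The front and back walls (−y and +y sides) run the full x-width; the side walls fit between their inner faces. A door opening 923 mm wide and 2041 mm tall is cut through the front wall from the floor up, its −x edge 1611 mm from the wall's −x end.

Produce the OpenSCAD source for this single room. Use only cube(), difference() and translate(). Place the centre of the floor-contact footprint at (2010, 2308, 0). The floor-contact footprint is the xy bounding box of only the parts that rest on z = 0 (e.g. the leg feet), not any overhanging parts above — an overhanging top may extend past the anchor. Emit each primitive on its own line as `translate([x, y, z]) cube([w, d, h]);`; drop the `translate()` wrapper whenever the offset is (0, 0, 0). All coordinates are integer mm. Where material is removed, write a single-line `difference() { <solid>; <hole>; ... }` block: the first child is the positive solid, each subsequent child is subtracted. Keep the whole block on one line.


difference() { translate([265, 398, 0]) cube([3490, 182, 2820]); translate([1876, 398, 0]) cube([923, 182, 2041]); }
translate([265, 4036, 0]) cube([3490, 182, 2820]);
translate([265, 580, 0]) cube([182, 3456, 2820]);
translate([3573, 580, 0]) cube([182, 3456, 2820]);


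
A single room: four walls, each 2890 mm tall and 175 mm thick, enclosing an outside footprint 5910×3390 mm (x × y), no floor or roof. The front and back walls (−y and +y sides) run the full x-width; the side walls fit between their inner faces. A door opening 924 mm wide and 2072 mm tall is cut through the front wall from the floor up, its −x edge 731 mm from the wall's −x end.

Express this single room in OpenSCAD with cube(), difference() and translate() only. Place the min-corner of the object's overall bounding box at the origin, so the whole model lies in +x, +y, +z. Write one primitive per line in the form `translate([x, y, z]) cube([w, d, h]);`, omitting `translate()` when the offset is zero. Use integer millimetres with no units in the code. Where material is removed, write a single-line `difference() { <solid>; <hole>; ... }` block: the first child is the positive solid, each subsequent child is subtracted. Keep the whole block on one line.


difference() { cube([5910, 175, 2890]); translate([731, 0, 0]) cube([924, 175, 2072]); }
translate([0, 3215, 0]) cube([5910, 175, 2890]);
translate([0, 175, 0]) cube([175, 3040, 2890]);
translate([5735, 175, 0]) cube([175, 3040, 2890]);


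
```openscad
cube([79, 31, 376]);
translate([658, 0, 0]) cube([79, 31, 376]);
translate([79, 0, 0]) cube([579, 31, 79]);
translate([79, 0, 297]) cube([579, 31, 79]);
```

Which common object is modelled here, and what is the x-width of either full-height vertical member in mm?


A picture frame. The border width is 79 mm.

Four thin pieces enclosing a rectangular opening — a picture frame. The two full-height stiles are 376 mm tall; the top rail sits at z = 297 and is 79 mm tall, so the border above the opening is 376 − 297 = 79 mm, matching the stile x-width.


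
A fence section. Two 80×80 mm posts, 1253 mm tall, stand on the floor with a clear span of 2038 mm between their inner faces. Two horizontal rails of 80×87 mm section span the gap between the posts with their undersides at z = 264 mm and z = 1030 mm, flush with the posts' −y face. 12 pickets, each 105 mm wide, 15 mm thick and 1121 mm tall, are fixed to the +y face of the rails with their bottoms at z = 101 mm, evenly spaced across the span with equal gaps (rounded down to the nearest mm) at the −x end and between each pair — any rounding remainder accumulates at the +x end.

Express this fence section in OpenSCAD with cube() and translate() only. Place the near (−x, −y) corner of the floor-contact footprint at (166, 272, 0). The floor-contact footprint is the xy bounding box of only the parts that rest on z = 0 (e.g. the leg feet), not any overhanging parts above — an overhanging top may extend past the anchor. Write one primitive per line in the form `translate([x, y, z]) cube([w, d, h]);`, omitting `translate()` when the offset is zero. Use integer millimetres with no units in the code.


translate([166, 272, 0]) cube([80, 80, 1253]);
translate([2284, 272, 0]) cube([80, 80, 1253]);
translate([246, 272, 264]) cube([2038, 80, 87]);
translate([246, 272, 1030]) cube([2038, 80, 87]);
translate([305, 352, 101]) cube([105, 15, 1121]);
translate([469, 352, 101]) cube([105, 15, 1121]);
translate([633, 352, 101]) cube([105, 15, 1121]);
translate([797, 352, 101]) cube([105, 15, 1121]);
translate([961, 352, 101]) cube([105, 15, 1121]);
translate([1125, 352, 101]) cube([105, 15, 1121]);
translate([1289, 352, 101]) cube([105, 15, 1121]);
translate([1453, 352, 101]) cube([105, 15, 1121]);
translate([1617, 352, 101]) cube([105, 15, 1121]);
translate([1781, 352, 101]) cube([105, 15, 1121]);
translate([1945, 352, 101]) cube([105, 15, 1121]);
translate([2109, 352, 101]) cube([105, 15, 1121]);


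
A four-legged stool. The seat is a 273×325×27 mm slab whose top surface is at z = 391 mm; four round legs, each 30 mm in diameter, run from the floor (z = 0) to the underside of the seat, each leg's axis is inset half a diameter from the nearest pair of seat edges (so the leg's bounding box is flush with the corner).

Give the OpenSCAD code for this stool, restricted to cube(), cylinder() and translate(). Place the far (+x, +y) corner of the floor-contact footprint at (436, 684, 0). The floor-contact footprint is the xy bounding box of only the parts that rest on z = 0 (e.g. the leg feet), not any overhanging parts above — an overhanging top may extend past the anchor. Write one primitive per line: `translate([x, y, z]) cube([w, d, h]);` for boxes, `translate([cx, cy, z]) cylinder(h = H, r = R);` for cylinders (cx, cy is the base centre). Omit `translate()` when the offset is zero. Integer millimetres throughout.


translate([163, 359, 364]) cube([273, 325, 27]);
translate([178, 374, 0]) cylinder(h = 364, r = 15);
translate([421, 374, 0]) cylinder(h = 364, r = 15);
translate([178, 669, 0]) cylinder(h = 364, r = 15);
translate([421, 669, 0]) cylinder(h = 364, r = 15);


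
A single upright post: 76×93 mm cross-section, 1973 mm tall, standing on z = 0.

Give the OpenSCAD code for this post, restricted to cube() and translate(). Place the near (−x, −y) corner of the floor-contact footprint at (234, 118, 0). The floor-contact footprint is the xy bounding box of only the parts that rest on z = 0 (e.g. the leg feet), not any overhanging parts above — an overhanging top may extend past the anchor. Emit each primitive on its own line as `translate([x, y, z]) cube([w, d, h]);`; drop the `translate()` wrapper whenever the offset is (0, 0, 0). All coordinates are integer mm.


translate([234, 118, 0]) cube([76, 93, 1973]);


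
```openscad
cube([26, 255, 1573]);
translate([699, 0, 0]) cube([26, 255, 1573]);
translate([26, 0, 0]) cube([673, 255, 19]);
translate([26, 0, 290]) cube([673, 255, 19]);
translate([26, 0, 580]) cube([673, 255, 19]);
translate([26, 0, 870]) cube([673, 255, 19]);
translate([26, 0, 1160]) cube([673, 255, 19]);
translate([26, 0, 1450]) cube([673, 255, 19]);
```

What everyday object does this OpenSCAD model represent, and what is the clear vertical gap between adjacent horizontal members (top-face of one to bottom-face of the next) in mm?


A bookshelf. The clear shelf gap is 271 mm.

Two tall side panels with 6 horizontal boards between them — a bookshelf. The first two shelf undersides are at z = 0 and z = 290; with shelf thickness 19, the clear gap is 290 − 0 − 19 = 271 mm.


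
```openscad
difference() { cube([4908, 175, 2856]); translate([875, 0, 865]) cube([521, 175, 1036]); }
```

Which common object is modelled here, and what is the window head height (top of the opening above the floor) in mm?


A wall with a window opening. The window head height is 1901 mm.

A wall with a rectangular opening subtracted — a window. Sill at z = 865, opening 1036 mm tall, so the head is at 865 + 1036 = 1901 mm.


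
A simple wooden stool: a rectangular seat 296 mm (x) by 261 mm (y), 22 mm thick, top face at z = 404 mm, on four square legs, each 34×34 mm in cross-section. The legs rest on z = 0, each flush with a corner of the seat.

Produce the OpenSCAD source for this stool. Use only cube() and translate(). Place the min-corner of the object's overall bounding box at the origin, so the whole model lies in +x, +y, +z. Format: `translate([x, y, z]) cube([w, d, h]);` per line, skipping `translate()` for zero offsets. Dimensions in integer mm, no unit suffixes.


translate([0, 0, 382]) cube([296, 261, 22]);
cube([34, 34, 382]);
translate([262, 0, 0]) cube([34, 34, 382]);
translate([0, 227, 0]) cube([34, 34, 382]);
translate([262, 227, 0]) cube([34, 34, 382]);


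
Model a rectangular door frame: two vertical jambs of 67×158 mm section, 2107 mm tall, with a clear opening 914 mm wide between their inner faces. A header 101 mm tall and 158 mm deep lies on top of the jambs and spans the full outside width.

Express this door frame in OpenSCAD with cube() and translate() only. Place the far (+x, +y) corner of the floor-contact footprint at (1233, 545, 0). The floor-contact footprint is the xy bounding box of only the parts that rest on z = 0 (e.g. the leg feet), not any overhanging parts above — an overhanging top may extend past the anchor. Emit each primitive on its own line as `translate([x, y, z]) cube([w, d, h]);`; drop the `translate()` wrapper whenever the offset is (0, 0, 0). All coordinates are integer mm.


translate([185, 387, 0]) cube([67, 158, 2107]);
translate([1166, 387, 0]) cube([67, 158, 2107]);
translate([185, 387, 2107]) cube([1048, 158, 101]);


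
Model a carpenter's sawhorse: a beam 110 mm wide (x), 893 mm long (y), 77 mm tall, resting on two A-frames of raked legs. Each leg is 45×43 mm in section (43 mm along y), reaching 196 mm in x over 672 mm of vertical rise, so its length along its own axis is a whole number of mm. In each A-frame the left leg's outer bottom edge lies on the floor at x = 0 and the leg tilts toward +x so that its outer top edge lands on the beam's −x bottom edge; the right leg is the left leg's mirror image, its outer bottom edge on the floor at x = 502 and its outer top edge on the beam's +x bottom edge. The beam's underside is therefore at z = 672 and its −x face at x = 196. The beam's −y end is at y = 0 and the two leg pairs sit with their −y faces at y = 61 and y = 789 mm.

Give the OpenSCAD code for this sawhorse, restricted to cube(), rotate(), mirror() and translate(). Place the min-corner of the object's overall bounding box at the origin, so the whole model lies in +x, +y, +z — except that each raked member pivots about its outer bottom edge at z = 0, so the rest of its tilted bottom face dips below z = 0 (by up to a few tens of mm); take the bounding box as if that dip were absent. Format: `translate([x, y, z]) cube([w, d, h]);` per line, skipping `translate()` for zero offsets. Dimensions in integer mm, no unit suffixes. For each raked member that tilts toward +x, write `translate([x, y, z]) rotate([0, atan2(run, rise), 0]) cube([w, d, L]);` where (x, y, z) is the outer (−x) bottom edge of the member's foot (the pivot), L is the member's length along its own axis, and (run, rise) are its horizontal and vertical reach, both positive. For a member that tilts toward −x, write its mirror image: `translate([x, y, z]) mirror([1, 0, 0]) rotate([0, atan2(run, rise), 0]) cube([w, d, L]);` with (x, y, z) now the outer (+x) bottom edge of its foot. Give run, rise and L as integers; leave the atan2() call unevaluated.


translate([196, 0, 672]) cube([110, 893, 77]);
translate([0, 61, 0]) rotate([0, atan2(196, 672), 0]) cube([45, 43, 700]);
translate([502, 61, 0]) mirror([1, 0, 0]) rotate([0, atan2(196, 672), 0]) cube([45, 43, 700]);
translate([0, 789, 0]) rotate([0, atan2(196, 672), 0]) cube([45, 43, 700]);
translate([502, 789, 0]) mirror([1, 0, 0]) rotate([0, atan2(196, 672), 0]) cube([45, 43, 700]);
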